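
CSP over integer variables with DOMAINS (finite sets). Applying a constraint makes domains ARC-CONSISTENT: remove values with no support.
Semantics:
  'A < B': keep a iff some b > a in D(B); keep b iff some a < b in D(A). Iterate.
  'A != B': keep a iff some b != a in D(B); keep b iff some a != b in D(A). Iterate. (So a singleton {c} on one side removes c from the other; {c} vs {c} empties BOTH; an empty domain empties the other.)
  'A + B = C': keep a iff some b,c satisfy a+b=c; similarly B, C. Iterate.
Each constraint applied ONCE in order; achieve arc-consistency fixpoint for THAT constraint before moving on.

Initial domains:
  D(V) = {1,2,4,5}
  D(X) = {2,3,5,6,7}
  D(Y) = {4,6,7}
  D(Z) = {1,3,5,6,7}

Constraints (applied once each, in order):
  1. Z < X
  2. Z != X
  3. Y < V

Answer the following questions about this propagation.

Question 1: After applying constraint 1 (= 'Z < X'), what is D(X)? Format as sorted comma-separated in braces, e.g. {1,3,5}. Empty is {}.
Answer: {2,3,5,6,7}

Derivation:
Constraint 1 (Z < X) on D(Z)={1,3,5,6,7} D(X)={2,3,5,6,7}: Z {1,3,5,6,7}->{1,3,5,6}
So after constraint 1: D(X) = {2,3,5,6,7}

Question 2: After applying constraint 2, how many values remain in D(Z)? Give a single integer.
Answer: 4

Derivation:
Constraint 1 (Z < X) on D(Z)={1,3,5,6,7} D(X)={2,3,5,6,7}: Z {1,3,5,6,7}->{1,3,5,6}
Constraint 2 (Z != X) on D(Z)={1,3,5,6} D(X)={2,3,5,6,7}: no change
So after constraint 2: D(Z)={1,3,5,6}, size = 4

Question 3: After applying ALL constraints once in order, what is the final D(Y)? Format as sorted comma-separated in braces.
Constraint 1 (Z < X) on D(Z)={1,3,5,6,7} D(X)={2,3,5,6,7}: Z {1,3,5,6,7}->{1,3,5,6}
Constraint 2 (Z != X) on D(Z)={1,3,5,6} D(X)={2,3,5,6,7}: no change
Constraint 3 (Y < V) on D(Y)={4,6,7} D(V)={1,2,4,5}: Y {4,6,7}->{4}; V {1,2,4,5}->{5}
So after all 3 constraints: D(Y) = {4}

Answer: {4}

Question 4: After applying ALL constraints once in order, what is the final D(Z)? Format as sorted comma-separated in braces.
Answer: {1,3,5,6}

Derivation:
Constraint 1 (Z < X) on D(Z)={1,3,5,6,7} D(X)={2,3,5,6,7}: Z {1,3,5,6,7}->{1,3,5,6}
Constraint 2 (Z != X) on D(Z)={1,3,5,6} D(X)={2,3,5,6,7}: no change
Constraint 3 (Y < V) on D(Y)={4,6,7} D(V)={1,2,4,5}: Y {4,6,7}->{4}; V {1,2,4,5}->{5}
So after all 3 constraints: D(Z) = {1,3,5,6}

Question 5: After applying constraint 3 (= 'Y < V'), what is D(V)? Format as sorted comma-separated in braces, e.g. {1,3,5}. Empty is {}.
Constraint 1 (Z < X) on D(Z)={1,3,5,6,7} D(X)={2,3,5,6,7}: Z {1,3,5,6,7}->{1,3,5,6}
Constraint 2 (Z != X) on D(Z)={1,3,5,6} D(X)={2,3,5,6,7}: no change
Constraint 3 (Y < V) on D(Y)={4,6,7} D(V)={1,2,4,5}: Y {4,6,7}->{4}; V {1,2,4,5}->{5}
So after constraint 3: D(V) = {5}

Answer: {5}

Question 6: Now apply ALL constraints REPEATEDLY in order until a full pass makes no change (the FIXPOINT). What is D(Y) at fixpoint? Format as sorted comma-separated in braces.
pass 0 (initial): D(Y)={4,6,7}
pass 1: V {1,2,4,5}->{5}; Y {4,6,7}->{4}; Z {1,3,5,6,7}->{1,3,5,6}
pass 2: no change
Fixpoint after 2 passes: D(Y) = {4}

Answer: {4}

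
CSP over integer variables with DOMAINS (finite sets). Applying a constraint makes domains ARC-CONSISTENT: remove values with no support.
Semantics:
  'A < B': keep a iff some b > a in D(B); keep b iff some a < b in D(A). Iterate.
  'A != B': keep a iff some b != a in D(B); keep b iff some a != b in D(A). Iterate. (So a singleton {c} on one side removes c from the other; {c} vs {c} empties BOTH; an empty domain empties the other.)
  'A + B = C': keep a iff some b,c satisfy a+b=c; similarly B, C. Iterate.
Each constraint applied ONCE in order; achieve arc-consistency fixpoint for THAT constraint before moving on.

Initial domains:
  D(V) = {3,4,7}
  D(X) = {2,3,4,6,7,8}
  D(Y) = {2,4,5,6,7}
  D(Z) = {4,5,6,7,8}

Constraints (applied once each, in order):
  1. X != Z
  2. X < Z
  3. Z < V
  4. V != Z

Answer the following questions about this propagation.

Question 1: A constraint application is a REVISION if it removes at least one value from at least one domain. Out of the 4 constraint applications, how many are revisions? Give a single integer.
Constraint 1 (X != Z) on D(X)={2,3,4,6,7,8} D(Z)={4,5,6,7,8}: no change => not a revision
Constraint 2 (X < Z) on D(X)={2,3,4,6,7,8} D(Z)={4,5,6,7,8}: X {2,3,4,6,7,8}->{2,3,4,6,7} => REVISION
Constraint 3 (Z < V) on D(Z)={4,5,6,7,8} D(V)={3,4,7}: Z {4,5,6,7,8}->{4,5,6}; V {3,4,7}->{7} => REVISION
Constraint 4 (V != Z) on D(V)={7} D(Z)={4,5,6}: no change => not a revision
Total revisions = 2

Answer: 2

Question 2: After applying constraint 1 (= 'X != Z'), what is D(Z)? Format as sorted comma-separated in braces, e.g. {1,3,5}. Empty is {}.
Answer: {4,5,6,7,8}

Derivation:
Constraint 1 (X != Z) on D(X)={2,3,4,6,7,8} D(Z)={4,5,6,7,8}: no change
So after constraint 1: D(Z) = {4,5,6,7,8}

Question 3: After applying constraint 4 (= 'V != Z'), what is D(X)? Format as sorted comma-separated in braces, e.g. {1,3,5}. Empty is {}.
Constraint 1 (X != Z) on D(X)={2,3,4,6,7,8} D(Z)={4,5,6,7,8}: no change
Constraint 2 (X < Z) on D(X)={2,3,4,6,7,8} D(Z)={4,5,6,7,8}: X {2,3,4,6,7,8}->{2,3,4,6,7}
Constraint 3 (Z < V) on D(Z)={4,5,6,7,8} D(V)={3,4,7}: Z {4,5,6,7,8}->{4,5,6}; V {3,4,7}->{7}
Constraint 4 (V != Z) on D(V)={7} D(Z)={4,5,6}: no change
So after constraint 4: D(X) = {2,3,4,6,7}

Answer: {2,3,4,6,7}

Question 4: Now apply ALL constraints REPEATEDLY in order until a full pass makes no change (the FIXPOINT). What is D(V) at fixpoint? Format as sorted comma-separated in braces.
Answer: {7}

Derivation:
pass 0 (initial): D(V)={3,4,7}
pass 1: V {3,4,7}->{7}; X {2,3,4,6,7,8}->{2,3,4,6,7}; Z {4,5,6,7,8}->{4,5,6}
pass 2: X {2,3,4,6,7}->{2,3,4}
pass 3: no change
Fixpoint after 3 passes: D(V) = {7}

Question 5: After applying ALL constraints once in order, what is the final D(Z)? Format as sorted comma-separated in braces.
Answer: {4,5,6}

Derivation:
Constraint 1 (X != Z) on D(X)={2,3,4,6,7,8} D(Z)={4,5,6,7,8}: no change
Constraint 2 (X < Z) on D(X)={2,3,4,6,7,8} D(Z)={4,5,6,7,8}: X {2,3,4,6,7,8}->{2,3,4,6,7}
Constraint 3 (Z < V) on D(Z)={4,5,6,7,8} D(V)={3,4,7}: Z {4,5,6,7,8}->{4,5,6}; V {3,4,7}->{7}
Constraint 4 (V != Z) on D(V)={7} D(Z)={4,5,6}: no change
So after all 4 constraints: D(Z) = {4,5,6}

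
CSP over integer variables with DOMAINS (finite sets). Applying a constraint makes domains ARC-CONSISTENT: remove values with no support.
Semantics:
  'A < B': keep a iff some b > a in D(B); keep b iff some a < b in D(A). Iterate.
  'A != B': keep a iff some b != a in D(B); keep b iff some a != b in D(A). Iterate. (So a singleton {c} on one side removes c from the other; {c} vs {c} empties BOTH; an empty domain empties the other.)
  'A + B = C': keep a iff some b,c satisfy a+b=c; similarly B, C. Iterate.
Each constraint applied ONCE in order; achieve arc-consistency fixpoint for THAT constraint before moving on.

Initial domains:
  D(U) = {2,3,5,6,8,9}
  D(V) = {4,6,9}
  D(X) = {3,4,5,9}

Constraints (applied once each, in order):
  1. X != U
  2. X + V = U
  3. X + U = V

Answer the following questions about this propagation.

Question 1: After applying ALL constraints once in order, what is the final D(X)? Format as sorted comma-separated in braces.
Answer: {}

Derivation:
Constraint 1 (X != U) on D(X)={3,4,5,9} D(U)={2,3,5,6,8,9}: no change
Constraint 2 (X + V = U) on D(X)={3,4,5,9} D(V)={4,6,9} D(U)={2,3,5,6,8,9}: X {3,4,5,9}->{3,4,5}; V {4,6,9}->{4,6}; U {2,3,5,6,8,9}->{8,9}
Constraint 3 (X + U = V) on D(X)={3,4,5} D(U)={8,9} D(V)={4,6}: X {3,4,5}->{}; U {8,9}->{}; V {4,6}->{}
So after all 3 constraints: D(X) = {}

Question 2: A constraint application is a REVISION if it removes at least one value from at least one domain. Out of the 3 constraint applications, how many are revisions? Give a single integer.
Constraint 1 (X != U) on D(X)={3,4,5,9} D(U)={2,3,5,6,8,9}: no change => not a revision
Constraint 2 (X + V = U) on D(X)={3,4,5,9} D(V)={4,6,9} D(U)={2,3,5,6,8,9}: X {3,4,5,9}->{3,4,5}; V {4,6,9}->{4,6}; U {2,3,5,6,8,9}->{8,9} => REVISION
Constraint 3 (X + U = V) on D(X)={3,4,5} D(U)={8,9} D(V)={4,6}: X {3,4,5}->{}; U {8,9}->{}; V {4,6}->{} => REVISION
Total revisions = 2

Answer: 2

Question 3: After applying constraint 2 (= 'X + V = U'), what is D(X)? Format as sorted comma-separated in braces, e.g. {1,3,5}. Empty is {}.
Answer: {3,4,5}

Derivation:
Constraint 1 (X != U) on D(X)={3,4,5,9} D(U)={2,3,5,6,8,9}: no change
Constraint 2 (X + V = U) on D(X)={3,4,5,9} D(V)={4,6,9} D(U)={2,3,5,6,8,9}: X {3,4,5,9}->{3,4,5}; V {4,6,9}->{4,6}; U {2,3,5,6,8,9}->{8,9}
So after constraint 2: D(X) = {3,4,5}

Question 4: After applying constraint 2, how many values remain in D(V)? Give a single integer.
Constraint 1 (X != U) on D(X)={3,4,5,9} D(U)={2,3,5,6,8,9}: no change
Constraint 2 (X + V = U) on D(X)={3,4,5,9} D(V)={4,6,9} D(U)={2,3,5,6,8,9}: X {3,4,5,9}->{3,4,5}; V {4,6,9}->{4,6}; U {2,3,5,6,8,9}->{8,9}
So after constraint 2: D(V)={4,6}, size = 2

Answer: 2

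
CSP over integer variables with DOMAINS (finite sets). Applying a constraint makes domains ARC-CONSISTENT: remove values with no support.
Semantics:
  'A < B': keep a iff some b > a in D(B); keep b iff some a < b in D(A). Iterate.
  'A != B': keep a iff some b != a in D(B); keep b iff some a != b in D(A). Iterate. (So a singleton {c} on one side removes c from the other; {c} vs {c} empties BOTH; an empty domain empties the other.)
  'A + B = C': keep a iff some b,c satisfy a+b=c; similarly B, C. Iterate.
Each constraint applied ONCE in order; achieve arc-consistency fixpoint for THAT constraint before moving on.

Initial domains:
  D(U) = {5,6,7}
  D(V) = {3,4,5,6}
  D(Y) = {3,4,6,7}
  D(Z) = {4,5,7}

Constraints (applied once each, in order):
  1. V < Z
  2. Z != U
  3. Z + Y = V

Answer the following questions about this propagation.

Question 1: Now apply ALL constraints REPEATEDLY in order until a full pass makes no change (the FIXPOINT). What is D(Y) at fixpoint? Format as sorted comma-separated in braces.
Answer: {}

Derivation:
pass 0 (initial): D(Y)={3,4,6,7}
pass 1: V {3,4,5,6}->{}; Y {3,4,6,7}->{}; Z {4,5,7}->{}
pass 2: U {5,6,7}->{}
pass 3: no change
Fixpoint after 3 passes: D(Y) = {}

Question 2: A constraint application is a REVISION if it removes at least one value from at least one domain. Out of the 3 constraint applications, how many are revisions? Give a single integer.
Answer: 1

Derivation:
Constraint 1 (V < Z) on D(V)={3,4,5,6} D(Z)={4,5,7}: no change => not a revision
Constraint 2 (Z != U) on D(Z)={4,5,7} D(U)={5,6,7}: no change => not a revision
Constraint 3 (Z + Y = V) on D(Z)={4,5,7} D(Y)={3,4,6,7} D(V)={3,4,5,6}: Z {4,5,7}->{}; Y {3,4,6,7}->{}; V {3,4,5,6}->{} => REVISION
Total revisions = 1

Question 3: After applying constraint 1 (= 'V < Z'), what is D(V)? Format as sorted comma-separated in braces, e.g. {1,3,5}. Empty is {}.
Answer: {3,4,5,6}

Derivation:
Constraint 1 (V < Z) on D(V)={3,4,5,6} D(Z)={4,5,7}: no change
So after constraint 1: D(V) = {3,4,5,6}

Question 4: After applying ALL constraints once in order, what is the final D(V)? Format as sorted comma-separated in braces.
Answer: {}

Derivation:
Constraint 1 (V < Z) on D(V)={3,4,5,6} D(Z)={4,5,7}: no change
Constraint 2 (Z != U) on D(Z)={4,5,7} D(U)={5,6,7}: no change
Constraint 3 (Z + Y = V) on D(Z)={4,5,7} D(Y)={3,4,6,7} D(V)={3,4,5,6}: Z {4,5,7}->{}; Y {3,4,6,7}->{}; V {3,4,5,6}->{}
So after all 3 constraints: D(V) = {}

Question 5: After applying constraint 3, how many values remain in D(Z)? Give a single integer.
Constraint 1 (V < Z) on D(V)={3,4,5,6} D(Z)={4,5,7}: no change
Constraint 2 (Z != U) on D(Z)={4,5,7} D(U)={5,6,7}: no change
Constraint 3 (Z + Y = V) on D(Z)={4,5,7} D(Y)={3,4,6,7} D(V)={3,4,5,6}: Z {4,5,7}->{}; Y {3,4,6,7}->{}; V {3,4,5,6}->{}
So after constraint 3: D(Z)={}, size = 0

Answer: 0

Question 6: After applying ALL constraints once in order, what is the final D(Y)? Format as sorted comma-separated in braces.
Answer: {}

Derivation:
Constraint 1 (V < Z) on D(V)={3,4,5,6} D(Z)={4,5,7}: no change
Constraint 2 (Z != U) on D(Z)={4,5,7} D(U)={5,6,7}: no change
Constraint 3 (Z + Y = V) on D(Z)={4,5,7} D(Y)={3,4,6,7} D(V)={3,4,5,6}: Z {4,5,7}->{}; Y {3,4,6,7}->{}; V {3,4,5,6}->{}
So after all 3 constraints: D(Y) = {}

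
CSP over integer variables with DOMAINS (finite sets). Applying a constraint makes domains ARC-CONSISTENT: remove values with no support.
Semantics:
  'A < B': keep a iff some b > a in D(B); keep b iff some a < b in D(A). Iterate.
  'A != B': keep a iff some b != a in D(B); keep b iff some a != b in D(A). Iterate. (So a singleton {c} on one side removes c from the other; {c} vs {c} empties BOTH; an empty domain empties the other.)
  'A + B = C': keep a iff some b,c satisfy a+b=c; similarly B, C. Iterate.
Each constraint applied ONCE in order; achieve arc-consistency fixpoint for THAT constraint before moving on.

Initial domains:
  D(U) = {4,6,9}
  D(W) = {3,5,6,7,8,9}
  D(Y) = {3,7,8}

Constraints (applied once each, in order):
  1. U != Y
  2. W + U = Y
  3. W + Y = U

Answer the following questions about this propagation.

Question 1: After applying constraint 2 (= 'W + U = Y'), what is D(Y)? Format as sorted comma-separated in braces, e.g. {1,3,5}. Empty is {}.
Answer: {7}

Derivation:
Constraint 1 (U != Y) on D(U)={4,6,9} D(Y)={3,7,8}: no change
Constraint 2 (W + U = Y) on D(W)={3,5,6,7,8,9} D(U)={4,6,9} D(Y)={3,7,8}: W {3,5,6,7,8,9}->{3}; U {4,6,9}->{4}; Y {3,7,8}->{7}
So after constraint 2: D(Y) = {7}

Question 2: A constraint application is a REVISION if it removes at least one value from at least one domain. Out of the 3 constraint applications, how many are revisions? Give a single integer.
Answer: 2

Derivation:
Constraint 1 (U != Y) on D(U)={4,6,9} D(Y)={3,7,8}: no change => not a revision
Constraint 2 (W + U = Y) on D(W)={3,5,6,7,8,9} D(U)={4,6,9} D(Y)={3,7,8}: W {3,5,6,7,8,9}->{3}; U {4,6,9}->{4}; Y {3,7,8}->{7} => REVISION
Constraint 3 (W + Y = U) on D(W)={3} D(Y)={7} D(U)={4}: W {3}->{}; Y {7}->{}; U {4}->{} => REVISION
Total revisions = 2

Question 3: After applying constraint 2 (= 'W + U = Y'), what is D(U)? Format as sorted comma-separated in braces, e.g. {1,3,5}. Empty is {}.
Answer: {4}

Derivation:
Constraint 1 (U != Y) on D(U)={4,6,9} D(Y)={3,7,8}: no change
Constraint 2 (W + U = Y) on D(W)={3,5,6,7,8,9} D(U)={4,6,9} D(Y)={3,7,8}: W {3,5,6,7,8,9}->{3}; U {4,6,9}->{4}; Y {3,7,8}->{7}
So after constraint 2: D(U) = {4}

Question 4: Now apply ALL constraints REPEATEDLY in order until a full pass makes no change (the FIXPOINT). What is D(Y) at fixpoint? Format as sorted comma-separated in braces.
pass 0 (initial): D(Y)={3,7,8}
pass 1: U {4,6,9}->{}; W {3,5,6,7,8,9}->{}; Y {3,7,8}->{}
pass 2: no change
Fixpoint after 2 passes: D(Y) = {}

Answer: {}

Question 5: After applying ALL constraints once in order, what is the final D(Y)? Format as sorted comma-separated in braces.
Answer: {}

Derivation:
Constraint 1 (U != Y) on D(U)={4,6,9} D(Y)={3,7,8}: no change
Constraint 2 (W + U = Y) on D(W)={3,5,6,7,8,9} D(U)={4,6,9} D(Y)={3,7,8}: W {3,5,6,7,8,9}->{3}; U {4,6,9}->{4}; Y {3,7,8}->{7}
Constraint 3 (W + Y = U) on D(W)={3} D(Y)={7} D(U)={4}: W {3}->{}; Y {7}->{}; U {4}->{}
So after all 3 constraints: D(Y) = {}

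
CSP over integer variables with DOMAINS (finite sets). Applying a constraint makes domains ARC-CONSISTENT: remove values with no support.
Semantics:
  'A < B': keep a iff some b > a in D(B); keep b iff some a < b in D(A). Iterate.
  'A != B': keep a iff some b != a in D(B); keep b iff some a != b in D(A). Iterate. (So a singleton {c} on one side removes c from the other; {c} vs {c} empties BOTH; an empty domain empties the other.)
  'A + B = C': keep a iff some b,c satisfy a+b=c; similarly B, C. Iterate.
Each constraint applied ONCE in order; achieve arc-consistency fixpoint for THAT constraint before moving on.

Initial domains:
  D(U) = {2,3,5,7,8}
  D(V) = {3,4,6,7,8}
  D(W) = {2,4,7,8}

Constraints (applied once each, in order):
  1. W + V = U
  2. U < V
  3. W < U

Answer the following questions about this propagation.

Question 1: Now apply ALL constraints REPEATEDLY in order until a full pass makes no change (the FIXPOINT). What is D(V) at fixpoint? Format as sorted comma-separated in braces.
pass 0 (initial): D(V)={3,4,6,7,8}
pass 1: U {2,3,5,7,8}->{5}; V {3,4,6,7,8}->{6}; W {2,4,7,8}->{2,4}
pass 2: U {5}->{}; V {6}->{}; W {2,4}->{}
pass 3: no change
Fixpoint after 3 passes: D(V) = {}

Answer: {}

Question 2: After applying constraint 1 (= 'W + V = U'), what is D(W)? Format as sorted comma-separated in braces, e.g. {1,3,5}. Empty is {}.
Answer: {2,4}

Derivation:
Constraint 1 (W + V = U) on D(W)={2,4,7,8} D(V)={3,4,6,7,8} D(U)={2,3,5,7,8}: W {2,4,7,8}->{2,4}; V {3,4,6,7,8}->{3,4,6}; U {2,3,5,7,8}->{5,7,8}
So after constraint 1: D(W) = {2,4}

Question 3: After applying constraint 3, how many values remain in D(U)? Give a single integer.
Answer: 1

Derivation:
Constraint 1 (W + V = U) on D(W)={2,4,7,8} D(V)={3,4,6,7,8} D(U)={2,3,5,7,8}: W {2,4,7,8}->{2,4}; V {3,4,6,7,8}->{3,4,6}; U {2,3,5,7,8}->{5,7,8}
Constraint 2 (U < V) on D(U)={5,7,8} D(V)={3,4,6}: U {5,7,8}->{5}; V {3,4,6}->{6}
Constraint 3 (W < U) on D(W)={2,4} D(U)={5}: no change
So after constraint 3: D(U)={5}, size = 1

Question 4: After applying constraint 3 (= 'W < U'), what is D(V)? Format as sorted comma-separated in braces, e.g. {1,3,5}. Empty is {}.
Answer: {6}

Derivation:
Constraint 1 (W + V = U) on D(W)={2,4,7,8} D(V)={3,4,6,7,8} D(U)={2,3,5,7,8}: W {2,4,7,8}->{2,4}; V {3,4,6,7,8}->{3,4,6}; U {2,3,5,7,8}->{5,7,8}
Constraint 2 (U < V) on D(U)={5,7,8} D(V)={3,4,6}: U {5,7,8}->{5}; V {3,4,6}->{6}
Constraint 3 (W < U) on D(W)={2,4} D(U)={5}: no change
So after constraint 3: D(V) = {6}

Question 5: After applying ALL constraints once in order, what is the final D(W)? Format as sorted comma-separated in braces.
Constraint 1 (W + V = U) on D(W)={2,4,7,8} D(V)={3,4,6,7,8} D(U)={2,3,5,7,8}: W {2,4,7,8}->{2,4}; V {3,4,6,7,8}->{3,4,6}; U {2,3,5,7,8}->{5,7,8}
Constraint 2 (U < V) on D(U)={5,7,8} D(V)={3,4,6}: U {5,7,8}->{5}; V {3,4,6}->{6}
Constraint 3 (W < U) on D(W)={2,4} D(U)={5}: no change
So after all 3 constraints: D(W) = {2,4}

Answer: {2,4}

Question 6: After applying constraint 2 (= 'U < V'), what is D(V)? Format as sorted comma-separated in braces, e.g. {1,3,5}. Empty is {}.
Answer: {6}

Derivation:
Constraint 1 (W + V = U) on D(W)={2,4,7,8} D(V)={3,4,6,7,8} D(U)={2,3,5,7,8}: W {2,4,7,8}->{2,4}; V {3,4,6,7,8}->{3,4,6}; U {2,3,5,7,8}->{5,7,8}
Constraint 2 (U < V) on D(U)={5,7,8} D(V)={3,4,6}: U {5,7,8}->{5}; V {3,4,6}->{6}
So after constraint 2: D(V) = {6}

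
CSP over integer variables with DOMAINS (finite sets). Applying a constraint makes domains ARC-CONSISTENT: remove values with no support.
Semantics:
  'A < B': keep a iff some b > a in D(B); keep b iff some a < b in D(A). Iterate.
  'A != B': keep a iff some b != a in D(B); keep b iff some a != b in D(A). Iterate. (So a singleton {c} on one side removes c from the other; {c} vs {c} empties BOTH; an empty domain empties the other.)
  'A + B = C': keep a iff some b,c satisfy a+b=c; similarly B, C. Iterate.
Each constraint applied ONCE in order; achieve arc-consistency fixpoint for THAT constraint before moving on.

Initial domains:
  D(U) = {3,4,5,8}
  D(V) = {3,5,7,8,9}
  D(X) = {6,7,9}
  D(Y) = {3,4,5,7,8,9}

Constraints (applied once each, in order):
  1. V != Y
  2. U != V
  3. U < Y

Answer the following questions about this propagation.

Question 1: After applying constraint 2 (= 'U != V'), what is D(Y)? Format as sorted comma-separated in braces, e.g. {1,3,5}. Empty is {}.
Answer: {3,4,5,7,8,9}

Derivation:
Constraint 1 (V != Y) on D(V)={3,5,7,8,9} D(Y)={3,4,5,7,8,9}: no change
Constraint 2 (U != V) on D(U)={3,4,5,8} D(V)={3,5,7,8,9}: no change
So after constraint 2: D(Y) = {3,4,5,7,8,9}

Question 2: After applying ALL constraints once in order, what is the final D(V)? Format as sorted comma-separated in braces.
Answer: {3,5,7,8,9}

Derivation:
Constraint 1 (V != Y) on D(V)={3,5,7,8,9} D(Y)={3,4,5,7,8,9}: no change
Constraint 2 (U != V) on D(U)={3,4,5,8} D(V)={3,5,7,8,9}: no change
Constraint 3 (U < Y) on D(U)={3,4,5,8} D(Y)={3,4,5,7,8,9}: Y {3,4,5,7,8,9}->{4,5,7,8,9}
So after all 3 constraints: D(V) = {3,5,7,8,9}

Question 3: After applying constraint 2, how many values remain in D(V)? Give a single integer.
Constraint 1 (V != Y) on D(V)={3,5,7,8,9} D(Y)={3,4,5,7,8,9}: no change
Constraint 2 (U != V) on D(U)={3,4,5,8} D(V)={3,5,7,8,9}: no change
So after constraint 2: D(V)={3,5,7,8,9}, size = 5

Answer: 5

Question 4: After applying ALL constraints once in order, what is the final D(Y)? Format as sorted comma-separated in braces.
Constraint 1 (V != Y) on D(V)={3,5,7,8,9} D(Y)={3,4,5,7,8,9}: no change
Constraint 2 (U != V) on D(U)={3,4,5,8} D(V)={3,5,7,8,9}: no change
Constraint 3 (U < Y) on D(U)={3,4,5,8} D(Y)={3,4,5,7,8,9}: Y {3,4,5,7,8,9}->{4,5,7,8,9}
So after all 3 constraints: D(Y) = {4,5,7,8,9}

Answer: {4,5,7,8,9}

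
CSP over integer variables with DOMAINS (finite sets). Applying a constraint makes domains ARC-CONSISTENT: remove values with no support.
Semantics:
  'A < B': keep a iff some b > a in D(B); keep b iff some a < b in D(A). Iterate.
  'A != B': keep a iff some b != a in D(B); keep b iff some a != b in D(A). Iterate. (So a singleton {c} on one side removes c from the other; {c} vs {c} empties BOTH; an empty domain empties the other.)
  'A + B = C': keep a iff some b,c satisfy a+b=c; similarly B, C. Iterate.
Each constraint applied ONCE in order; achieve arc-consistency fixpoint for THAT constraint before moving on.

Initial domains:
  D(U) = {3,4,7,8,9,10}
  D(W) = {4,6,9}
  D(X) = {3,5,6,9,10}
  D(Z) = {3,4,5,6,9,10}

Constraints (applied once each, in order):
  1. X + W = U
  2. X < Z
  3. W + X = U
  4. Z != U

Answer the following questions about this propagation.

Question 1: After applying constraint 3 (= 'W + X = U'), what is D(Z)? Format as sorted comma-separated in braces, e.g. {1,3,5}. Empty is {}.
Answer: {4,5,6,9,10}

Derivation:
Constraint 1 (X + W = U) on D(X)={3,5,6,9,10} D(W)={4,6,9} D(U)={3,4,7,8,9,10}: X {3,5,6,9,10}->{3,5,6}; W {4,6,9}->{4,6}; U {3,4,7,8,9,10}->{7,9,10}
Constraint 2 (X < Z) on D(X)={3,5,6} D(Z)={3,4,5,6,9,10}: Z {3,4,5,6,9,10}->{4,5,6,9,10}
Constraint 3 (W + X = U) on D(W)={4,6} D(X)={3,5,6} D(U)={7,9,10}: no change
So after constraint 3: D(Z) = {4,5,6,9,10}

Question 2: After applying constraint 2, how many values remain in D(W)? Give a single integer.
Answer: 2

Derivation:
Constraint 1 (X + W = U) on D(X)={3,5,6,9,10} D(W)={4,6,9} D(U)={3,4,7,8,9,10}: X {3,5,6,9,10}->{3,5,6}; W {4,6,9}->{4,6}; U {3,4,7,8,9,10}->{7,9,10}
Constraint 2 (X < Z) on D(X)={3,5,6} D(Z)={3,4,5,6,9,10}: Z {3,4,5,6,9,10}->{4,5,6,9,10}
So after constraint 2: D(W)={4,6}, size = 2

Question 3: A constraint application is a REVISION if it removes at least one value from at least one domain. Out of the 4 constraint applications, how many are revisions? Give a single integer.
Constraint 1 (X + W = U) on D(X)={3,5,6,9,10} D(W)={4,6,9} D(U)={3,4,7,8,9,10}: X {3,5,6,9,10}->{3,5,6}; W {4,6,9}->{4,6}; U {3,4,7,8,9,10}->{7,9,10} => REVISION
Constraint 2 (X < Z) on D(X)={3,5,6} D(Z)={3,4,5,6,9,10}: Z {3,4,5,6,9,10}->{4,5,6,9,10} => REVISION
Constraint 3 (W + X = U) on D(W)={4,6} D(X)={3,5,6} D(U)={7,9,10}: no change => not a revision
Constraint 4 (Z != U) on D(Z)={4,5,6,9,10} D(U)={7,9,10}: no change => not a revision
Total revisions = 2

Answer: 2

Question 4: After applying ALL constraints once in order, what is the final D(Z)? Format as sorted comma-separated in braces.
Answer: {4,5,6,9,10}

Derivation:
Constraint 1 (X + W = U) on D(X)={3,5,6,9,10} D(W)={4,6,9} D(U)={3,4,7,8,9,10}: X {3,5,6,9,10}->{3,5,6}; W {4,6,9}->{4,6}; U {3,4,7,8,9,10}->{7,9,10}
Constraint 2 (X < Z) on D(X)={3,5,6} D(Z)={3,4,5,6,9,10}: Z {3,4,5,6,9,10}->{4,5,6,9,10}
Constraint 3 (W + X = U) on D(W)={4,6} D(X)={3,5,6} D(U)={7,9,10}: no change
Constraint 4 (Z != U) on D(Z)={4,5,6,9,10} D(U)={7,9,10}: no change
So after all 4 constraints: D(Z) = {4,5,6,9,10}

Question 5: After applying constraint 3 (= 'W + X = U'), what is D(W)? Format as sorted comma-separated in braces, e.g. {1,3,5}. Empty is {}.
Answer: {4,6}

Derivation:
Constraint 1 (X + W = U) on D(X)={3,5,6,9,10} D(W)={4,6,9} D(U)={3,4,7,8,9,10}: X {3,5,6,9,10}->{3,5,6}; W {4,6,9}->{4,6}; U {3,4,7,8,9,10}->{7,9,10}
Constraint 2 (X < Z) on D(X)={3,5,6} D(Z)={3,4,5,6,9,10}: Z {3,4,5,6,9,10}->{4,5,6,9,10}
Constraint 3 (W + X = U) on D(W)={4,6} D(X)={3,5,6} D(U)={7,9,10}: no change
So after constraint 3: D(W) = {4,6}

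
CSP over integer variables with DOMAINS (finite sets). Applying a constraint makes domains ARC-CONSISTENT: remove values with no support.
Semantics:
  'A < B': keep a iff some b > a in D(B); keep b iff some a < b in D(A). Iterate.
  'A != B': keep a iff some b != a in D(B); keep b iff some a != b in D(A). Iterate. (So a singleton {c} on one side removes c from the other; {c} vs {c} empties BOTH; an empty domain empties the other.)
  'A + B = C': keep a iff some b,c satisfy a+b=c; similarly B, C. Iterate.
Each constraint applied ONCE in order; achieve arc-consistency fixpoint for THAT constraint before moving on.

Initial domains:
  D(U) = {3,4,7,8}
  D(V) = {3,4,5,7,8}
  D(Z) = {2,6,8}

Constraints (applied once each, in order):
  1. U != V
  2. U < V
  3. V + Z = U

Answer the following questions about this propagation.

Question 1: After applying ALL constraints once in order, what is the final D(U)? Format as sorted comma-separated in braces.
Constraint 1 (U != V) on D(U)={3,4,7,8} D(V)={3,4,5,7,8}: no change
Constraint 2 (U < V) on D(U)={3,4,7,8} D(V)={3,4,5,7,8}: U {3,4,7,8}->{3,4,7}; V {3,4,5,7,8}->{4,5,7,8}
Constraint 3 (V + Z = U) on D(V)={4,5,7,8} D(Z)={2,6,8} D(U)={3,4,7}: V {4,5,7,8}->{5}; Z {2,6,8}->{2}; U {3,4,7}->{7}
So after all 3 constraints: D(U) = {7}

Answer: {7}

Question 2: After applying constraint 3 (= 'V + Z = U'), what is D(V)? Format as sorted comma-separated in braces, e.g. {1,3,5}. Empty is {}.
Constraint 1 (U != V) on D(U)={3,4,7,8} D(V)={3,4,5,7,8}: no change
Constraint 2 (U < V) on D(U)={3,4,7,8} D(V)={3,4,5,7,8}: U {3,4,7,8}->{3,4,7}; V {3,4,5,7,8}->{4,5,7,8}
Constraint 3 (V + Z = U) on D(V)={4,5,7,8} D(Z)={2,6,8} D(U)={3,4,7}: V {4,5,7,8}->{5}; Z {2,6,8}->{2}; U {3,4,7}->{7}
So after constraint 3: D(V) = {5}

Answer: {5}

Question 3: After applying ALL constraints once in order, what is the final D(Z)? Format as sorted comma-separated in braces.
Answer: {2}

Derivation:
Constraint 1 (U != V) on D(U)={3,4,7,8} D(V)={3,4,5,7,8}: no change
Constraint 2 (U < V) on D(U)={3,4,7,8} D(V)={3,4,5,7,8}: U {3,4,7,8}->{3,4,7}; V {3,4,5,7,8}->{4,5,7,8}
Constraint 3 (V + Z = U) on D(V)={4,5,7,8} D(Z)={2,6,8} D(U)={3,4,7}: V {4,5,7,8}->{5}; Z {2,6,8}->{2}; U {3,4,7}->{7}
So after all 3 constraints: D(Z) = {2}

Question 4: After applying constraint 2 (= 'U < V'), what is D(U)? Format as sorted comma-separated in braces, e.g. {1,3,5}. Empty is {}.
Answer: {3,4,7}

Derivation:
Constraint 1 (U != V) on D(U)={3,4,7,8} D(V)={3,4,5,7,8}: no change
Constraint 2 (U < V) on D(U)={3,4,7,8} D(V)={3,4,5,7,8}: U {3,4,7,8}->{3,4,7}; V {3,4,5,7,8}->{4,5,7,8}
So after constraint 2: D(U) = {3,4,7}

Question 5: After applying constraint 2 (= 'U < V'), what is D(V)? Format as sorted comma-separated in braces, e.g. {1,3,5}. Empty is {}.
Answer: {4,5,7,8}

Derivation:
Constraint 1 (U != V) on D(U)={3,4,7,8} D(V)={3,4,5,7,8}: no change
Constraint 2 (U < V) on D(U)={3,4,7,8} D(V)={3,4,5,7,8}: U {3,4,7,8}->{3,4,7}; V {3,4,5,7,8}->{4,5,7,8}
So after constraint 2: D(V) = {4,5,7,8}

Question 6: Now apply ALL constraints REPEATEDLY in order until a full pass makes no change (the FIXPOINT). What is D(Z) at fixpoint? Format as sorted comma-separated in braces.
Answer: {}

Derivation:
pass 0 (initial): D(Z)={2,6,8}
pass 1: U {3,4,7,8}->{7}; V {3,4,5,7,8}->{5}; Z {2,6,8}->{2}
pass 2: U {7}->{}; V {5}->{}; Z {2}->{}
pass 3: no change
Fixpoint after 3 passes: D(Z) = {}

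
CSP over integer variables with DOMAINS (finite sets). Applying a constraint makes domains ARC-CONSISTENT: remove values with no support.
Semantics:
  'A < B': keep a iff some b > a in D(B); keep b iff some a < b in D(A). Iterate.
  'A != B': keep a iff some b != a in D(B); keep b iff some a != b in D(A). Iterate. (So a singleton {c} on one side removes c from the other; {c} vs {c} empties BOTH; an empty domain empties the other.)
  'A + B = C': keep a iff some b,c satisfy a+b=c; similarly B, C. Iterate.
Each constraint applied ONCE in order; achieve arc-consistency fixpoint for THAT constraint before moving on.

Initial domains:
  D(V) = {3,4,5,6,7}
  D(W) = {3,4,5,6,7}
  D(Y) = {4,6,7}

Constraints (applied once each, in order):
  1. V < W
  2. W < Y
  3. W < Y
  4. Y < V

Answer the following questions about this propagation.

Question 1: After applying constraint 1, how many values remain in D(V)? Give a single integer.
Constraint 1 (V < W) on D(V)={3,4,5,6,7} D(W)={3,4,5,6,7}: V {3,4,5,6,7}->{3,4,5,6}; W {3,4,5,6,7}->{4,5,6,7}
So after constraint 1: D(V)={3,4,5,6}, size = 4

Answer: 4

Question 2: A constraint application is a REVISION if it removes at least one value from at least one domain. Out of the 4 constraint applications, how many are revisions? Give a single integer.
Constraint 1 (V < W) on D(V)={3,4,5,6,7} D(W)={3,4,5,6,7}: V {3,4,5,6,7}->{3,4,5,6}; W {3,4,5,6,7}->{4,5,6,7} => REVISION
Constraint 2 (W < Y) on D(W)={4,5,6,7} D(Y)={4,6,7}: W {4,5,6,7}->{4,5,6}; Y {4,6,7}->{6,7} => REVISION
Constraint 3 (W < Y) on D(W)={4,5,6} D(Y)={6,7}: no change => not a revision
Constraint 4 (Y < V) on D(Y)={6,7} D(V)={3,4,5,6}: Y {6,7}->{}; V {3,4,5,6}->{} => REVISION
Total revisions = 3

Answer: 3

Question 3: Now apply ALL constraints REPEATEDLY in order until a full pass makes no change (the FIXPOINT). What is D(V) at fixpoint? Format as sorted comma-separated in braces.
Answer: {}

Derivation:
pass 0 (initial): D(V)={3,4,5,6,7}
pass 1: V {3,4,5,6,7}->{}; W {3,4,5,6,7}->{4,5,6}; Y {4,6,7}->{}
pass 2: W {4,5,6}->{}
pass 3: no change
Fixpoint after 3 passes: D(V) = {}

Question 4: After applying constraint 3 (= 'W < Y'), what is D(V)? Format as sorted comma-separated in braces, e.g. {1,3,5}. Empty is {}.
Constraint 1 (V < W) on D(V)={3,4,5,6,7} D(W)={3,4,5,6,7}: V {3,4,5,6,7}->{3,4,5,6}; W {3,4,5,6,7}->{4,5,6,7}
Constraint 2 (W < Y) on D(W)={4,5,6,7} D(Y)={4,6,7}: W {4,5,6,7}->{4,5,6}; Y {4,6,7}->{6,7}
Constraint 3 (W < Y) on D(W)={4,5,6} D(Y)={6,7}: no change
So after constraint 3: D(V) = {3,4,5,6}

Answer: {3,4,5,6}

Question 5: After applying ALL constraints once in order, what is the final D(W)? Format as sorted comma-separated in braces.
Constraint 1 (V < W) on D(V)={3,4,5,6,7} D(W)={3,4,5,6,7}: V {3,4,5,6,7}->{3,4,5,6}; W {3,4,5,6,7}->{4,5,6,7}
Constraint 2 (W < Y) on D(W)={4,5,6,7} D(Y)={4,6,7}: W {4,5,6,7}->{4,5,6}; Y {4,6,7}->{6,7}
Constraint 3 (W < Y) on D(W)={4,5,6} D(Y)={6,7}: no change
Constraint 4 (Y < V) on D(Y)={6,7} D(V)={3,4,5,6}: Y {6,7}->{}; V {3,4,5,6}->{}
So after all 4 constraints: D(W) = {4,5,6}

Answer: {4,5,6}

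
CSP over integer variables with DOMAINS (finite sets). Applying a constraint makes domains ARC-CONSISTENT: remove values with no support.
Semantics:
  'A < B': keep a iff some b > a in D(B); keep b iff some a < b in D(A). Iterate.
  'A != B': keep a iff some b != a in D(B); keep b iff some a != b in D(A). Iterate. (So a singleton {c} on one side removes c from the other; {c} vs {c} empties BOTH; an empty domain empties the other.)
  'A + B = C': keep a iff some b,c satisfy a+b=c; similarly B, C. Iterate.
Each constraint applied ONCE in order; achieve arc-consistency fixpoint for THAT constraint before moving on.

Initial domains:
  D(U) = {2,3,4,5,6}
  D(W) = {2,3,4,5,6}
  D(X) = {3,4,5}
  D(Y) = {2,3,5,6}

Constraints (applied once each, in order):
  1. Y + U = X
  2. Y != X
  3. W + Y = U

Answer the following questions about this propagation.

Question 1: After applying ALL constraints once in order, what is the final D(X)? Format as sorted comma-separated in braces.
Answer: {4,5}

Derivation:
Constraint 1 (Y + U = X) on D(Y)={2,3,5,6} D(U)={2,3,4,5,6} D(X)={3,4,5}: Y {2,3,5,6}->{2,3}; U {2,3,4,5,6}->{2,3}; X {3,4,5}->{4,5}
Constraint 2 (Y != X) on D(Y)={2,3} D(X)={4,5}: no change
Constraint 3 (W + Y = U) on D(W)={2,3,4,5,6} D(Y)={2,3} D(U)={2,3}: W {2,3,4,5,6}->{}; Y {2,3}->{}; U {2,3}->{}
So after all 3 constraints: D(X) = {4,5}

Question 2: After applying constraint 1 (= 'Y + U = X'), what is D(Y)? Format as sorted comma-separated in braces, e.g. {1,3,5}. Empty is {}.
Constraint 1 (Y + U = X) on D(Y)={2,3,5,6} D(U)={2,3,4,5,6} D(X)={3,4,5}: Y {2,3,5,6}->{2,3}; U {2,3,4,5,6}->{2,3}; X {3,4,5}->{4,5}
So after constraint 1: D(Y) = {2,3}

Answer: {2,3}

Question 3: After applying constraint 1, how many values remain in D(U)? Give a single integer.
Constraint 1 (Y + U = X) on D(Y)={2,3,5,6} D(U)={2,3,4,5,6} D(X)={3,4,5}: Y {2,3,5,6}->{2,3}; U {2,3,4,5,6}->{2,3}; X {3,4,5}->{4,5}
So after constraint 1: D(U)={2,3}, size = 2

Answer: 2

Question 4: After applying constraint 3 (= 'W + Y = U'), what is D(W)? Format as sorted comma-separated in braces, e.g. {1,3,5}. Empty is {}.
Answer: {}

Derivation:
Constraint 1 (Y + U = X) on D(Y)={2,3,5,6} D(U)={2,3,4,5,6} D(X)={3,4,5}: Y {2,3,5,6}->{2,3}; U {2,3,4,5,6}->{2,3}; X {3,4,5}->{4,5}
Constraint 2 (Y != X) on D(Y)={2,3} D(X)={4,5}: no change
Constraint 3 (W + Y = U) on D(W)={2,3,4,5,6} D(Y)={2,3} D(U)={2,3}: W {2,3,4,5,6}->{}; Y {2,3}->{}; U {2,3}->{}
So after constraint 3: D(W) = {}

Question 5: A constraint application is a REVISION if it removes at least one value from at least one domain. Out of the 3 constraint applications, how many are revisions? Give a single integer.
Constraint 1 (Y + U = X) on D(Y)={2,3,5,6} D(U)={2,3,4,5,6} D(X)={3,4,5}: Y {2,3,5,6}->{2,3}; U {2,3,4,5,6}->{2,3}; X {3,4,5}->{4,5} => REVISION
Constraint 2 (Y != X) on D(Y)={2,3} D(X)={4,5}: no change => not a revision
Constraint 3 (W + Y = U) on D(W)={2,3,4,5,6} D(Y)={2,3} D(U)={2,3}: W {2,3,4,5,6}->{}; Y {2,3}->{}; U {2,3}->{} => REVISION
Total revisions = 2

Answer: 2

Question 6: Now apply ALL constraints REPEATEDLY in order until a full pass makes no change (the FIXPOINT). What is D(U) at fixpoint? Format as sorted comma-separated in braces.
Answer: {}

Derivation:
pass 0 (initial): D(U)={2,3,4,5,6}
pass 1: U {2,3,4,5,6}->{}; W {2,3,4,5,6}->{}; X {3,4,5}->{4,5}; Y {2,3,5,6}->{}
pass 2: X {4,5}->{}
pass 3: no change
Fixpoint after 3 passes: D(U) = {}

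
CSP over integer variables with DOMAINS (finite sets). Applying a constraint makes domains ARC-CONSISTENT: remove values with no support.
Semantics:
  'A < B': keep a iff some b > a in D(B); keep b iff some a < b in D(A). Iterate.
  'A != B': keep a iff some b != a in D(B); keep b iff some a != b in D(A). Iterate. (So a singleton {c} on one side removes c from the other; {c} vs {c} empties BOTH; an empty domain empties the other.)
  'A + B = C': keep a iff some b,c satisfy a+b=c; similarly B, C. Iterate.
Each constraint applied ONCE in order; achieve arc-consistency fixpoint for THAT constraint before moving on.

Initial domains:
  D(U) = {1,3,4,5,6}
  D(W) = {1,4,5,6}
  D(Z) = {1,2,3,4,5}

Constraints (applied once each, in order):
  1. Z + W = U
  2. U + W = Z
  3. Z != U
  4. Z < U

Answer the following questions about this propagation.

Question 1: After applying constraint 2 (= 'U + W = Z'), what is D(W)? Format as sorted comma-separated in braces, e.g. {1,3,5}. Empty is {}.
Answer: {1}

Derivation:
Constraint 1 (Z + W = U) on D(Z)={1,2,3,4,5} D(W)={1,4,5,6} D(U)={1,3,4,5,6}: W {1,4,5,6}->{1,4,5}; U {1,3,4,5,6}->{3,4,5,6}
Constraint 2 (U + W = Z) on D(U)={3,4,5,6} D(W)={1,4,5} D(Z)={1,2,3,4,5}: U {3,4,5,6}->{3,4}; W {1,4,5}->{1}; Z {1,2,3,4,5}->{4,5}
So after constraint 2: D(W) = {1}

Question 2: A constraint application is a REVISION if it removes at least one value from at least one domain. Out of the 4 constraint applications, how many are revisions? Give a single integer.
Constraint 1 (Z + W = U) on D(Z)={1,2,3,4,5} D(W)={1,4,5,6} D(U)={1,3,4,5,6}: W {1,4,5,6}->{1,4,5}; U {1,3,4,5,6}->{3,4,5,6} => REVISION
Constraint 2 (U + W = Z) on D(U)={3,4,5,6} D(W)={1,4,5} D(Z)={1,2,3,4,5}: U {3,4,5,6}->{3,4}; W {1,4,5}->{1}; Z {1,2,3,4,5}->{4,5} => REVISION
Constraint 3 (Z != U) on D(Z)={4,5} D(U)={3,4}: no change => not a revision
Constraint 4 (Z < U) on D(Z)={4,5} D(U)={3,4}: Z {4,5}->{}; U {3,4}->{} => REVISION
Total revisions = 3

Answer: 3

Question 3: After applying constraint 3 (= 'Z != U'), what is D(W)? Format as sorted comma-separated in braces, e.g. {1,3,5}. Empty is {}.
Answer: {1}

Derivation:
Constraint 1 (Z + W = U) on D(Z)={1,2,3,4,5} D(W)={1,4,5,6} D(U)={1,3,4,5,6}: W {1,4,5,6}->{1,4,5}; U {1,3,4,5,6}->{3,4,5,6}
Constraint 2 (U + W = Z) on D(U)={3,4,5,6} D(W)={1,4,5} D(Z)={1,2,3,4,5}: U {3,4,5,6}->{3,4}; W {1,4,5}->{1}; Z {1,2,3,4,5}->{4,5}
Constraint 3 (Z != U) on D(Z)={4,5} D(U)={3,4}: no change
So after constraint 3: D(W) = {1}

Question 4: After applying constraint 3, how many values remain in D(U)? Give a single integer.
Constraint 1 (Z + W = U) on D(Z)={1,2,3,4,5} D(W)={1,4,5,6} D(U)={1,3,4,5,6}: W {1,4,5,6}->{1,4,5}; U {1,3,4,5,6}->{3,4,5,6}
Constraint 2 (U + W = Z) on D(U)={3,4,5,6} D(W)={1,4,5} D(Z)={1,2,3,4,5}: U {3,4,5,6}->{3,4}; W {1,4,5}->{1}; Z {1,2,3,4,5}->{4,5}
Constraint 3 (Z != U) on D(Z)={4,5} D(U)={3,4}: no change
So after constraint 3: D(U)={3,4}, size = 2

Answer: 2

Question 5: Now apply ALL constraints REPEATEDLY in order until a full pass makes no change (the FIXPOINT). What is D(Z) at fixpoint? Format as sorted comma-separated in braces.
pass 0 (initial): D(Z)={1,2,3,4,5}
pass 1: U {1,3,4,5,6}->{}; W {1,4,5,6}->{1}; Z {1,2,3,4,5}->{}
pass 2: W {1}->{}
pass 3: no change
Fixpoint after 3 passes: D(Z) = {}

Answer: {}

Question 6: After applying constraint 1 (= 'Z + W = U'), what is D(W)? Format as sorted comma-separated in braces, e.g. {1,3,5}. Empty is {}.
Constraint 1 (Z + W = U) on D(Z)={1,2,3,4,5} D(W)={1,4,5,6} D(U)={1,3,4,5,6}: W {1,4,5,6}->{1,4,5}; U {1,3,4,5,6}->{3,4,5,6}
So after constraint 1: D(W) = {1,4,5}

Answer: {1,4,5}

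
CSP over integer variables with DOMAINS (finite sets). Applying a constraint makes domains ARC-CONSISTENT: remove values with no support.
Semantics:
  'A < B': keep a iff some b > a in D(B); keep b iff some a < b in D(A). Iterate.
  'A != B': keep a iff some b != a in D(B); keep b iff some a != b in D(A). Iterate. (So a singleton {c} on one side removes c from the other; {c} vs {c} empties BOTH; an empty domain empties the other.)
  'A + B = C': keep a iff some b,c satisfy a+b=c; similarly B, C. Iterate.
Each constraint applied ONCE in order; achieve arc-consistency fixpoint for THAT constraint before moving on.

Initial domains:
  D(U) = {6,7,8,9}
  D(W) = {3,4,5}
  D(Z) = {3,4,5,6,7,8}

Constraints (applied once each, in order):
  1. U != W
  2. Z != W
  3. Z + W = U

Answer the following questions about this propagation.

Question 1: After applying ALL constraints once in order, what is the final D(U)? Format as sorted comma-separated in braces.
Answer: {6,7,8,9}

Derivation:
Constraint 1 (U != W) on D(U)={6,7,8,9} D(W)={3,4,5}: no change
Constraint 2 (Z != W) on D(Z)={3,4,5,6,7,8} D(W)={3,4,5}: no change
Constraint 3 (Z + W = U) on D(Z)={3,4,5,6,7,8} D(W)={3,4,5} D(U)={6,7,8,9}: Z {3,4,5,6,7,8}->{3,4,5,6}
So after all 3 constraints: D(U) = {6,7,8,9}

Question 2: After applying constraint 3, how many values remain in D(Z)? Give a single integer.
Constraint 1 (U != W) on D(U)={6,7,8,9} D(W)={3,4,5}: no change
Constraint 2 (Z != W) on D(Z)={3,4,5,6,7,8} D(W)={3,4,5}: no change
Constraint 3 (Z + W = U) on D(Z)={3,4,5,6,7,8} D(W)={3,4,5} D(U)={6,7,8,9}: Z {3,4,5,6,7,8}->{3,4,5,6}
So after constraint 3: D(Z)={3,4,5,6}, size = 4

Answer: 4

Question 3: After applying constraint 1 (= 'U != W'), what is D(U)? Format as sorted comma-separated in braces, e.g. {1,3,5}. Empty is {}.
Constraint 1 (U != W) on D(U)={6,7,8,9} D(W)={3,4,5}: no change
So after constraint 1: D(U) = {6,7,8,9}

Answer: {6,7,8,9}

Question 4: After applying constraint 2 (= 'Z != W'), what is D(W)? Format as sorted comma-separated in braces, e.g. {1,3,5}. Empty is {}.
Constraint 1 (U != W) on D(U)={6,7,8,9} D(W)={3,4,5}: no change
Constraint 2 (Z != W) on D(Z)={3,4,5,6,7,8} D(W)={3,4,5}: no change
So after constraint 2: D(W) = {3,4,5}

Answer: {3,4,5}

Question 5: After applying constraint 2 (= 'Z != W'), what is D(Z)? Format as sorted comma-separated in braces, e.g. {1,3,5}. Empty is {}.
Answer: {3,4,5,6,7,8}

Derivation:
Constraint 1 (U != W) on D(U)={6,7,8,9} D(W)={3,4,5}: no change
Constraint 2 (Z != W) on D(Z)={3,4,5,6,7,8} D(W)={3,4,5}: no change
So after constraint 2: D(Z) = {3,4,5,6,7,8}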